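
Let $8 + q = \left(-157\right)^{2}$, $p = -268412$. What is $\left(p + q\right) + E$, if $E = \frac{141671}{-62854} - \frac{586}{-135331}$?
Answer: $- \frac{2073558340421311}{8506094674} \approx -2.4377 \cdot 10^{5}$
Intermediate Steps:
$q = 24641$ ($q = -8 + \left(-157\right)^{2} = -8 + 24649 = 24641$)
$E = - \frac{19135645657}{8506094674}$ ($E = 141671 \left(- \frac{1}{62854}\right) - - \frac{586}{135331} = - \frac{141671}{62854} + \frac{586}{135331} = - \frac{19135645657}{8506094674} \approx -2.2496$)
$\left(p + q\right) + E = \left(-268412 + 24641\right) - \frac{19135645657}{8506094674} = -243771 - \frac{19135645657}{8506094674} = - \frac{2073558340421311}{8506094674}$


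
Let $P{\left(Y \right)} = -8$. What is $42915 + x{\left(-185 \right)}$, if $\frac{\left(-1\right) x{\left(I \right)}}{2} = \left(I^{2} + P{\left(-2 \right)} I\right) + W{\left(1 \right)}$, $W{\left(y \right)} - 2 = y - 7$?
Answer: $-28487$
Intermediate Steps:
$W{\left(y \right)} = -5 + y$ ($W{\left(y \right)} = 2 + \left(y - 7\right) = 2 + \left(-7 + y\right) = -5 + y$)
$x{\left(I \right)} = 8 - 2 I^{2} + 16 I$ ($x{\left(I \right)} = - 2 \left(\left(I^{2} - 8 I\right) + \left(-5 + 1\right)\right) = - 2 \left(\left(I^{2} - 8 I\right) - 4\right) = - 2 \left(-4 + I^{2} - 8 I\right) = 8 - 2 I^{2} + 16 I$)
$42915 + x{\left(-185 \right)} = 42915 + \left(8 - 2 \left(-185\right)^{2} + 16 \left(-185\right)\right) = 42915 - 71402 = -28487$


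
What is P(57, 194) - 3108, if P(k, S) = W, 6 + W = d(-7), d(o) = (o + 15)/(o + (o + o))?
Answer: -65402/21 ≈ -3114.4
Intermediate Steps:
d(o) = (15 + o)/(3*o) (d(o) = (15 + o)/(o + 2*o) = (15 + o)/((3*o)) = (15 + o)*(1/(3*o)) = (15 + o)/(3*o))
W = -134/21 (W = -6 + (⅓)*(15 - 7)/(-7) = -6 + (⅓)*(-⅐)*8 = -6 - 8/21 = -134/21 ≈ -6.3810)
P(k, S) = -134/21
P(57, 194) - 3108 = -134/21 - 3108 = -65402/21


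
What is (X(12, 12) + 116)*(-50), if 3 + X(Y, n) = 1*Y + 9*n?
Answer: -11650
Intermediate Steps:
X(Y, n) = -3 + Y + 9*n (X(Y, n) = -3 + (1*Y + 9*n) = -3 + (Y + 9*n) = -3 + Y + 9*n)
(X(12, 12) + 116)*(-50) = ((-3 + 12 + 9*12) + 116)*(-50) = ((-3 + 12 + 108) + 116)*(-50) = (117 + 116)*(-50) = 233*(-50) = -11650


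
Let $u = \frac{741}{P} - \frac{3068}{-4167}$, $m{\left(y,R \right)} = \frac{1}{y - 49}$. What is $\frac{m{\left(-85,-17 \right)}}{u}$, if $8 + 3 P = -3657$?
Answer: $- \frac{15272055}{265451186} \approx -0.057532$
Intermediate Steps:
$P = - \frac{3665}{3}$ ($P = - \frac{8}{3} + \frac{1}{3} \left(-3657\right) = - \frac{8}{3} - 1219 = - \frac{3665}{3} \approx -1221.7$)
$m{\left(y,R \right)} = \frac{1}{-49 + y}$
$u = \frac{1980979}{15272055}$ ($u = \frac{741}{- \frac{3665}{3}} - \frac{3068}{-4167} = 741 \left(- \frac{3}{3665}\right) - - \frac{3068}{4167} = - \frac{2223}{3665} + \frac{3068}{4167} = \frac{1980979}{15272055} \approx 0.12971$)
$\frac{m{\left(-85,-17 \right)}}{u} = \frac{1}{\left(-49 - 85\right) \frac{1980979}{15272055}} = \frac{1}{-134} \cdot \frac{15272055}{1980979} = \left(- \frac{1}{134}\right) \frac{15272055}{1980979} = - \frac{15272055}{265451186}$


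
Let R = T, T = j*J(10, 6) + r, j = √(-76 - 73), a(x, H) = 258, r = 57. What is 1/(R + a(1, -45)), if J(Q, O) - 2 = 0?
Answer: 315/99821 - 2*I*√149/99821 ≈ 0.0031556 - 0.00024457*I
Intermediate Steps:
J(Q, O) = 2 (J(Q, O) = 2 + 0 = 2)
j = I*√149 (j = √(-149) = I*√149 ≈ 12.207*I)
T = 57 + 2*I*√149 (T = (I*√149)*2 + 57 = 2*I*√149 + 57 = 57 + 2*I*√149 ≈ 57.0 + 24.413*I)
R = 57 + 2*I*√149 ≈ 57.0 + 24.413*I
1/(R + a(1, -45)) = 1/((57 + 2*I*√149) + 258) = 1/(315 + 2*I*√149)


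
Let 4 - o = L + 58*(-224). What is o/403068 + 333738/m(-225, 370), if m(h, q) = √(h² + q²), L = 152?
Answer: 3211/100767 + 333738*√7501/37505 ≈ 770.72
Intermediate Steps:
o = 12844 (o = 4 - (152 + 58*(-224)) = 4 - (152 - 12992) = 4 - 1*(-12840) = 4 + 12840 = 12844)
o/403068 + 333738/m(-225, 370) = 12844/403068 + 333738/(√((-225)² + 370²)) = 12844*(1/403068) + 333738/(√(50625 + 136900)) = 3211/100767 + 333738/(√187525) = 3211/100767 + 333738/((5*√7501)) = 3211/100767 + 333738*(√7501/37505) = 3211/100767 + 333738*√7501/37505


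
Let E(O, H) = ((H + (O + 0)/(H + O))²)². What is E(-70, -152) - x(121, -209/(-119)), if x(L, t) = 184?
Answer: 80363472928620217/151807041 ≈ 5.2938e+8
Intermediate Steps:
E(O, H) = (H + O/(H + O))⁴ (E(O, H) = ((H + O/(H + O))²)² = (H + O/(H + O))⁴)
E(-70, -152) - x(121, -209/(-119)) = (-70 + (-152)² - 152*(-70))⁴/(-152 - 70)⁴ - 1*184 = (-70 + 23104 + 10640)⁴/(-222)⁴ - 184 = (1/2428912656)*33674⁴ - 184 = (1/2428912656)*1285816013777852176 - 184 = 80363500861115761/151807041 - 184 = 80363472928620217/151807041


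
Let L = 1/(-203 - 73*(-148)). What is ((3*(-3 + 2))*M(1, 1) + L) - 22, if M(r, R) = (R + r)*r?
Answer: -1143743/40848 ≈ -28.000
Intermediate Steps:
M(r, R) = r*(R + r)
L = 1/40848 (L = -1/148/(-276) = -1/276*(-1/148) = 1/40848 ≈ 2.4481e-5)
((3*(-3 + 2))*M(1, 1) + L) - 22 = ((3*(-3 + 2))*(1*(1 + 1)) + 1/40848) - 22 = ((3*(-1))*(1*2) + 1/40848) - 22 = (-3*2 + 1/40848) - 22 = (-6 + 1/40848) - 22 = -245087/40848 - 22 = -1143743/40848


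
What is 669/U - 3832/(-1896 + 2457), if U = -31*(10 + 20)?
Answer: -1313023/173910 ≈ -7.5500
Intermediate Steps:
U = -930 (U = -31*30 = -930)
669/U - 3832/(-1896 + 2457) = 669/(-930) - 3832/(-1896 + 2457) = 669*(-1/930) - 3832/561 = -223/310 - 3832*1/561 = -223/310 - 3832/561 = -1313023/173910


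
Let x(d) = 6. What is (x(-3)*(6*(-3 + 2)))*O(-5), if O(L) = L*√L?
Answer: 180*I*√5 ≈ 402.49*I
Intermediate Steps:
O(L) = L^(3/2)
(x(-3)*(6*(-3 + 2)))*O(-5) = (6*(6*(-3 + 2)))*(-5)^(3/2) = (6*(6*(-1)))*(-5*I*√5) = (6*(-6))*(-5*I*√5) = -(-180)*I*√5 = 180*I*√5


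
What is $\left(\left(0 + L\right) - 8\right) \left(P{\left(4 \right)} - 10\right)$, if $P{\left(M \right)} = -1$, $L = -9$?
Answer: $187$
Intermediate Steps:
$\left(\left(0 + L\right) - 8\right) \left(P{\left(4 \right)} - 10\right) = \left(\left(0 - 9\right) - 8\right) \left(-1 - 10\right) = \left(-9 - 8\right) \left(-11\right) = \left(-17\right) \left(-11\right) = 187$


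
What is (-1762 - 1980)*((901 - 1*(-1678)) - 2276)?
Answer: -1133826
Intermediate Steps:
(-1762 - 1980)*((901 - 1*(-1678)) - 2276) = -3742*((901 + 1678) - 2276) = -3742*(2579 - 2276) = -3742*303 = -1133826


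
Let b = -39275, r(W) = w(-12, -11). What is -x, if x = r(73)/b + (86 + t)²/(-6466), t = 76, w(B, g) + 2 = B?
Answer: 515321288/126976075 ≈ 4.0584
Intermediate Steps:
w(B, g) = -2 + B
r(W) = -14 (r(W) = -2 - 12 = -14)
x = -515321288/126976075 (x = -14/(-39275) + (86 + 76)²/(-6466) = -14*(-1/39275) + 162²*(-1/6466) = 14/39275 + 26244*(-1/6466) = 14/39275 - 13122/3233 = -515321288/126976075 ≈ -4.0584)
-x = -1*(-515321288/126976075) = 515321288/126976075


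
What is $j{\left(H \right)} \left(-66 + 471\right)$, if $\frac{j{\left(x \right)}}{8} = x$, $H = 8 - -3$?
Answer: $35640$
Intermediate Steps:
$H = 11$ ($H = 8 + 3 = 11$)
$j{\left(x \right)} = 8 x$
$j{\left(H \right)} \left(-66 + 471\right) = 8 \cdot 11 \left(-66 + 471\right) = 88 \cdot 405 = 35640$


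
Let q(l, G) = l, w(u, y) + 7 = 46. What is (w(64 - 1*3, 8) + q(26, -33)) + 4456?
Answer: 4521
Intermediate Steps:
w(u, y) = 39 (w(u, y) = -7 + 46 = 39)
(w(64 - 1*3, 8) + q(26, -33)) + 4456 = (39 + 26) + 4456 = 65 + 4456 = 4521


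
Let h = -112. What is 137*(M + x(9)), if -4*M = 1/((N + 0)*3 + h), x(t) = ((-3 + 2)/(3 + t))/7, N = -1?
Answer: -6439/4830 ≈ -1.3331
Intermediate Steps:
x(t) = -1/(7*(3 + t)) (x(t) = -1/(3 + t)*(⅐) = -1/(7*(3 + t)))
M = 1/460 (M = -1/(4*((-1 + 0)*3 - 112)) = -1/(4*(-1*3 - 112)) = -1/(4*(-3 - 112)) = -¼/(-115) = -¼*(-1/115) = 1/460 ≈ 0.0021739)
137*(M + x(9)) = 137*(1/460 - 1/(21 + 7*9)) = 137*(1/460 - 1/(21 + 63)) = 137*(1/460 - 1/84) = 137*(-47/4830) = -6439/4830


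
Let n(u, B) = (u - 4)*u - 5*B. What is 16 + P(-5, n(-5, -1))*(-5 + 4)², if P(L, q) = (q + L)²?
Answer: 2041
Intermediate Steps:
n(u, B) = -5*B + u*(-4 + u) (n(u, B) = (-4 + u)*u - 5*B = u*(-4 + u) - 5*B = -5*B + u*(-4 + u))
P(L, q) = (L + q)²
16 + P(-5, n(-5, -1))*(-5 + 4)² = 16 + (-5 + ((-5)² - 5*(-1) - 4*(-5)))²*(-5 + 4)² = 16 + (-5 + (25 + 5 + 20))²*(-1)² = 16 + (-5 + 50)²*1 = 16 + 45²*1 = 16 + 2025*1 = 16 + 2025 = 2041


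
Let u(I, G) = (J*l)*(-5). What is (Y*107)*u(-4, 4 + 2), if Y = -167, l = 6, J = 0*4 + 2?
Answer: 1072140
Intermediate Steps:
J = 2 (J = 0 + 2 = 2)
u(I, G) = -60 (u(I, G) = (2*6)*(-5) = 12*(-5) = -60)
(Y*107)*u(-4, 4 + 2) = -167*107*(-60) = -17869*(-60) = 1072140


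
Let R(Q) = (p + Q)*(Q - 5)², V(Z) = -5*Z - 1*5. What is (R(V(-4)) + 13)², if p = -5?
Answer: 1026169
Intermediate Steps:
V(Z) = -5 - 5*Z (V(Z) = -5*Z - 5 = -5 - 5*Z)
R(Q) = (-5 + Q)³ (R(Q) = (-5 + Q)*(Q - 5)² = (-5 + Q)*(-5 + Q)² = (-5 + Q)³)
(R(V(-4)) + 13)² = ((-5 + (-5 - 5*(-4)))³ + 13)² = ((-5 + (-5 + 20))³ + 13)² = ((-5 + 15)³ + 13)² = (10³ + 13)² = (1000 + 13)² = 1013² = 1026169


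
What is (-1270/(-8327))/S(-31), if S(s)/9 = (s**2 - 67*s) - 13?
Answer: 254/45340515 ≈ 5.6021e-6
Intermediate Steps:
S(s) = -117 - 603*s + 9*s**2 (S(s) = 9*((s**2 - 67*s) - 13) = 9*(-13 + s**2 - 67*s) = -117 - 603*s + 9*s**2)
(-1270/(-8327))/S(-31) = (-1270/(-8327))/(-117 - 603*(-31) + 9*(-31)**2) = (-1270*(-1/8327))/(-117 + 18693 + 9*961) = 1270/(8327*(-117 + 18693 + 8649)) = (1270/8327)/27225 = (1270/8327)*(1/27225) = 254/45340515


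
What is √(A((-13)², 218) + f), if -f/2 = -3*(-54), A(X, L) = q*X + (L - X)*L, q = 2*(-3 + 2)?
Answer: 2*√2505 ≈ 100.10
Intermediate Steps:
q = -2 (q = 2*(-1) = -2)
A(X, L) = -2*X + L*(L - X) (A(X, L) = -2*X + (L - X)*L = -2*X + L*(L - X))
f = -324 (f = -(-6)*(-54) = -2*162 = -324)
√(A((-13)², 218) + f) = √((218² - 2*(-13)² - 1*218*(-13)²) - 324) = √((47524 - 2*169 - 1*218*169) - 324) = √((47524 - 338 - 36842) - 324) = √(10344 - 324) = √10020 = 2*√2505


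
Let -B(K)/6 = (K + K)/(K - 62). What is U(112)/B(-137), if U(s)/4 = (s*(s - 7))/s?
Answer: -6965/137 ≈ -50.839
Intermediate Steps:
B(K) = -12*K/(-62 + K) (B(K) = -6*(K + K)/(K - 62) = -6*2*K/(-62 + K) = -12*K/(-62 + K))
U(s) = -28 + 4*s (U(s) = 4*((s*(s - 7))/s) = 4*((s*(-7 + s))/s) = 4*(-7 + s) = -28 + 4*s)
U(112)/B(-137) = (-28 + 4*112)/((-12*(-137)/(-62 - 137))) = (-28 + 448)/((-12*(-137)/(-199))) = 420/((-12*(-137)*(-1/199))) = 420/(-1644/199) = 420*(-199/1644) = -6965/137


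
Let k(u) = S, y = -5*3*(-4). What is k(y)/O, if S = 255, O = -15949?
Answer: -255/15949 ≈ -0.015988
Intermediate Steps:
y = 60 (y = -15*(-4) = 60)
k(u) = 255
k(y)/O = 255/(-15949) = 255*(-1/15949) = -255/15949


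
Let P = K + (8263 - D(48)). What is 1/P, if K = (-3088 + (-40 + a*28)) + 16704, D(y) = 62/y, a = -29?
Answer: 24/504617 ≈ 4.7561e-5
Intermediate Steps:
K = 12764 (K = (-3088 + (-40 - 29*28)) + 16704 = (-3088 + (-40 - 812)) + 16704 = (-3088 - 852) + 16704 = -3940 + 16704 = 12764)
P = 504617/24 (P = 12764 + (8263 - 62/48) = 12764 + (8263 - 1*31/24) = 12764 + (8263 - 31/24) = 12764 + 198281/24 = 504617/24 ≈ 21026.)
1/P = 1/(504617/24) = 24/504617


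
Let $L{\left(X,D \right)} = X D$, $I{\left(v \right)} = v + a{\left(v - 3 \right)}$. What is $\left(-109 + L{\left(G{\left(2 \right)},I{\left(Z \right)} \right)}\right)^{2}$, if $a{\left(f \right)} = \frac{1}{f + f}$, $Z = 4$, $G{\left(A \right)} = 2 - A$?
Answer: $11881$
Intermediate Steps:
$a{\left(f \right)} = \frac{1}{2 f}$
$I{\left(v \right)} = v + \frac{1}{2 \left(-3 + v\right)}$ ($I{\left(v \right)} = v + \frac{1}{2 \left(v - 3\right)} = v + \frac{1}{2 \left(-3 + v\right)}$)
$L{\left(X,D \right)} = D X$
$\left(-109 + L{\left(G{\left(2 \right)},I{\left(Z \right)} \right)}\right)^{2} = \left(-109 + \frac{\frac{1}{2} + 4 \left(-3 + 4\right)}{-3 + 4} \left(2 - 2\right)\right)^{2} = \left(-109 + \frac{\frac{1}{2} + 4 \cdot 1}{1} \left(2 - 2\right)\right)^{2} = \left(-109 + 1 \left(\frac{1}{2} + 4\right) 0\right)^{2} = \left(-109 + 1 \cdot \frac{9}{2} \cdot 0\right)^{2} = \left(-109 + \frac{9}{2} \cdot 0\right)^{2} = \left(-109 + 0\right)^{2} = \left(-109\right)^{2} = 11881$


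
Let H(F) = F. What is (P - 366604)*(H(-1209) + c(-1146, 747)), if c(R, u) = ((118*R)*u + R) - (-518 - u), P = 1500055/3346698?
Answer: 61969088717615624011/1673349 ≈ 3.7033e+13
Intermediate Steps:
P = 1500055/3346698 (P = 1500055*(1/3346698) = 1500055/3346698 ≈ 0.44822)
c(R, u) = 518 + R + u + 118*R*u (c(R, u) = (118*R*u + R) + (518 + u) = (R + 118*R*u) + (518 + u) = 518 + R + u + 118*R*u)
(P - 366604)*(H(-1209) + c(-1146, 747)) = (1500055/3346698 - 366604)*(-1209 + (518 - 1146 + 747 + 118*(-1146)*747)) = -1226911373537*(-1209 + (518 - 1146 + 747 - 101015316))/3346698 = -1226911373537*(-1209 - 101015197)/3346698 = -1226911373537/3346698*(-101016406) = 61969088717615624011/1673349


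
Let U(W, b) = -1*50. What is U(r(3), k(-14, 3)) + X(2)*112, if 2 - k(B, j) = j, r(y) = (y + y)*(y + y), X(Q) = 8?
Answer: 846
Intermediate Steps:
r(y) = 4*y² (r(y) = (2*y)*(2*y) = 4*y²)
k(B, j) = 2 - j
U(W, b) = -50
U(r(3), k(-14, 3)) + X(2)*112 = -50 + 8*112 = -50 + 896 = 846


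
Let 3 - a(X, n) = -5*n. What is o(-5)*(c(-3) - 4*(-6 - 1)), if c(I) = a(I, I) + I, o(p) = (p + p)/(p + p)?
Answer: 13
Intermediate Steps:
a(X, n) = 3 + 5*n (a(X, n) = 3 - (-5)*n = 3 + 5*n)
o(p) = 1 (o(p) = (2*p)/((2*p)) = (2*p)*(1/(2*p)) = 1)
c(I) = 3 + 6*I (c(I) = (3 + 5*I) + I = 3 + 6*I)
o(-5)*(c(-3) - 4*(-6 - 1)) = 1*((3 + 6*(-3)) - 4*(-6 - 1)) = 1*((3 - 18) - 4*(-7)) = 1*(-15 + 28) = 1*13 = 13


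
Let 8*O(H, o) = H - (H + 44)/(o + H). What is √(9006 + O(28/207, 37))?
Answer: √10134388031129458/1060806 ≈ 94.899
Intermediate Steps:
O(H, o) = H/8 - (44 + H)/(8*(H + o)) (O(H, o) = (H - (H + 44)/(o + H))/8 = (H - (44 + H)/(H + o))/8 = H/8 - (44 + H)/(8*(H + o)))
√(9006 + O(28/207, 37)) = √(9006 + (-44 + (28/207)² - 28/207 + (28/207)*37)/(8*(28/207 + 37))) = √(9006 + (-44 + (28*(1/207))² - 28/207 + (28*(1/207))*37)/(8*(28*(1/207) + 37))) = √(9006 + (-44 + (28/207)² - 1*28/207 + (28/207)*37)/(8*(28/207 + 37))) = √(9006 + (-44 + 784/42849 - 28/207 + 1036/207)/(8*(7687/207))) = √(9006 + (⅛)*(207/7687)*(-1675916/42849)) = √(9006 - 418979/3182418) = √(28660437529/3182418) = √10134388031129458/1060806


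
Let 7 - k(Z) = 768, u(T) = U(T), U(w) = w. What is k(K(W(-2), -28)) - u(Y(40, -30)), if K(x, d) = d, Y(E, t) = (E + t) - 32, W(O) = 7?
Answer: -739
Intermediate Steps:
Y(E, t) = -32 + E + t
u(T) = T
k(Z) = -761 (k(Z) = 7 - 1*768 = 7 - 768 = -761)
k(K(W(-2), -28)) - u(Y(40, -30)) = -761 - (-32 + 40 - 30) = -761 - 1*(-22) = -761 + 22 = -739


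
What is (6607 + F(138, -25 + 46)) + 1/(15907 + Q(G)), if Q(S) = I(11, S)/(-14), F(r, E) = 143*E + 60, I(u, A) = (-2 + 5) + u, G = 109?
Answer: 153811021/15906 ≈ 9670.0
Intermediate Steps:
I(u, A) = 3 + u
F(r, E) = 60 + 143*E
Q(S) = -1 (Q(S) = (3 + 11)/(-14) = 14*(-1/14) = -1)
(6607 + F(138, -25 + 46)) + 1/(15907 + Q(G)) = (6607 + (60 + 143*(-25 + 46))) + 1/(15907 - 1) = (6607 + (60 + 143*21)) + 1/15906 = (6607 + (60 + 3003)) + 1/15906 = (6607 + 3063) + 1/15906 = 9670 + 1/15906 = 153811021/15906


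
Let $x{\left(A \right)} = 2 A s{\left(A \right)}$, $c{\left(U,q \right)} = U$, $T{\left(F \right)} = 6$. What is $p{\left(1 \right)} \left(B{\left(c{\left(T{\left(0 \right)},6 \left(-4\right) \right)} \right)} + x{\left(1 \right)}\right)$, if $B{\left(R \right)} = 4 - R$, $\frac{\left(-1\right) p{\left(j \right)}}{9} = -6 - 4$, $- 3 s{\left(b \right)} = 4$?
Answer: $-420$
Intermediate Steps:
$s{\left(b \right)} = - \frac{4}{3}$ ($s{\left(b \right)} = \left(- \frac{1}{3}\right) 4 = - \frac{4}{3}$)
$p{\left(j \right)} = 90$ ($p{\left(j \right)} = - 9 \left(-6 - 4\right) = \left(-9\right) \left(-10\right) = 90$)
$x{\left(A \right)} = - \frac{8 A}{3}$ ($x{\left(A \right)} = 2 A \left(- \frac{4}{3}\right) = - \frac{8 A}{3}$)
$p{\left(1 \right)} \left(B{\left(c{\left(T{\left(0 \right)},6 \left(-4\right) \right)} \right)} + x{\left(1 \right)}\right) = 90 \left(\left(4 - 6\right) - \frac{8}{3}\right) = 90 \left(-2 - \frac{8}{3}\right) = 90 \left(- \frac{14}{3}\right) = -420$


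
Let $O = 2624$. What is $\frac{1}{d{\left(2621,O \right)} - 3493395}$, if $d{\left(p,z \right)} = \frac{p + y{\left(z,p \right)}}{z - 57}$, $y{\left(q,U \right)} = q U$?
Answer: $- \frac{2567}{8960664840} \approx -2.8647 \cdot 10^{-7}$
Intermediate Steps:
$y{\left(q,U \right)} = U q$
$d{\left(p,z \right)} = \frac{p + p z}{-57 + z}$ ($d{\left(p,z \right)} = \frac{p + p z}{z - 57} = \frac{p + p z}{-57 + z}$)
$\frac{1}{d{\left(2621,O \right)} - 3493395} = \frac{1}{\frac{2621 \left(1 + 2624\right)}{-57 + 2624} - 3493395} = \frac{1}{2621 \cdot \frac{1}{2567} \cdot 2625 - 3493395} = \frac{1}{\frac{6880125}{2567} - 3493395} = \frac{1}{- \frac{8960664840}{2567}} = - \frac{2567}{8960664840}$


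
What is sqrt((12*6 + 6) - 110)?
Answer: 4*I*sqrt(2) ≈ 5.6569*I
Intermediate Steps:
sqrt((12*6 + 6) - 110) = sqrt((72 + 6) - 110) = sqrt(78 - 110) = sqrt(-32) = 4*I*sqrt(2)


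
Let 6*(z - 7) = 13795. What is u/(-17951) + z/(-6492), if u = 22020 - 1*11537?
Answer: -656721803/699227352 ≈ -0.93921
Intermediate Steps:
z = 13837/6 (z = 7 + (⅙)*13795 = 7 + 13795/6 = 13837/6 ≈ 2306.2)
u = 10483 (u = 22020 - 11537 = 10483)
u/(-17951) + z/(-6492) = 10483/(-17951) + (13837/6)/(-6492) = 10483*(-1/17951) + (13837/6)*(-1/6492) = -10483/17951 - 13837/38952 = -656721803/699227352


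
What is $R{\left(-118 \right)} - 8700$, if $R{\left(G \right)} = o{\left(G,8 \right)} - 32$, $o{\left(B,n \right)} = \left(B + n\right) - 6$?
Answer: $-8848$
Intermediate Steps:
$o{\left(B,n \right)} = -6 + B + n$
$R{\left(G \right)} = -30 + G$ ($R{\left(G \right)} = \left(-6 + G + 8\right) - 32 = \left(2 + G\right) - 32 = -30 + G$)
$R{\left(-118 \right)} - 8700 = \left(-30 - 118\right) - 8700 = -148 - 8700 = -8848$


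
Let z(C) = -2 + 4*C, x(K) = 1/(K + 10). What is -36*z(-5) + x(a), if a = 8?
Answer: 14257/18 ≈ 792.06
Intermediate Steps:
x(K) = 1/(10 + K)
-36*z(-5) + x(a) = -36*(-2 + 4*(-5)) + 1/(10 + 8) = -36*(-2 - 20) + 1/18 = -36*(-22) + 1/18 = 792 + 1/18 = 14257/18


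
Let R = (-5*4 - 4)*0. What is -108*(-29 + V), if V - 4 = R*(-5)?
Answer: 2700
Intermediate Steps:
R = 0 (R = (-20 - 4)*0 = -24*0 = 0)
V = 4 (V = 4 + 0*(-5) = 4 + 0 = 4)
-108*(-29 + V) = -108*(-29 + 4) = -108*(-25) = 2700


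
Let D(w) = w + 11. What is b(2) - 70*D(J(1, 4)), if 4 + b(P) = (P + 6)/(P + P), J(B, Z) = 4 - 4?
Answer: -772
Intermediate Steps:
J(B, Z) = 0
D(w) = 11 + w
b(P) = -4 + (6 + P)/(2*P) (b(P) = -4 + (P + 6)/(P + P) = -4 + (6 + P)/((2*P)) = -4 + (6 + P)*(1/(2*P)) = -4 + (6 + P)/(2*P))
b(2) - 70*D(J(1, 4)) = (-7/2 + 3/2) - 70*(11 + 0) = (-7/2 + 3*(1/2)) - 70*11 = (-7/2 + 3/2) - 770 = -2 - 770 = -772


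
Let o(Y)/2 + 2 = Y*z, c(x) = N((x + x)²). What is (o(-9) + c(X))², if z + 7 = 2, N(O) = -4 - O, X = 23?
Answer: 4137156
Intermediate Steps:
z = -5 (z = -7 + 2 = -5)
c(x) = -4 - 4*x² (c(x) = -4 - (x + x)² = -4 - (2*x)² = -4 - 4*x²)
o(Y) = -4 - 10*Y (o(Y) = -4 + 2*(Y*(-5)) = -4 + 2*(-5*Y) = -4 - 10*Y)
(o(-9) + c(X))² = ((-4 - 10*(-9)) + (-4 - 4*23²))² = ((-4 + 90) + (-4 - 4*529))² = (86 + (-4 - 2116))² = (86 - 2120)² = (-2034)² = 4137156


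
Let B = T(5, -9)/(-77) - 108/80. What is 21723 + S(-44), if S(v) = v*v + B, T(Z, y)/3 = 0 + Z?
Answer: 36432481/1540 ≈ 23657.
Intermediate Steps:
T(Z, y) = 3*Z (T(Z, y) = 3*(0 + Z) = 3*Z)
B = -2379/1540 (B = (3*5)/(-77) - 108/80 = 15*(-1/77) - 108*1/80 = -15/77 - 27/20 = -2379/1540 ≈ -1.5448)
S(v) = -2379/1540 + v² (S(v) = v*v - 2379/1540 = v² - 2379/1540 = -2379/1540 + v²)
21723 + S(-44) = 21723 + (-2379/1540 + (-44)²) = 21723 + (-2379/1540 + 1936) = 21723 + 2979061/1540 = 36432481/1540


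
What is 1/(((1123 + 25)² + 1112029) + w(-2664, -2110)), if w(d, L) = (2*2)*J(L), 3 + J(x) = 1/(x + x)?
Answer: 1055/2563566654 ≈ 4.1154e-7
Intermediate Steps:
J(x) = -3 + 1/(2*x) (J(x) = -3 + 1/(x + x) = -3 + 1/(2*x))
w(d, L) = -12 + 2/L (w(d, L) = (2*2)*(-3 + 1/(2*L)) = 4*(-3 + 1/(2*L)) = -12 + 2/L)
1/(((1123 + 25)² + 1112029) + w(-2664, -2110)) = 1/(((1123 + 25)² + 1112029) + (-12 + 2/(-2110))) = 1/((1148² + 1112029) + (-12 + 2*(-1/2110))) = 1/((1317904 + 1112029) + (-12 - 1/1055)) = 1/(2429933 - 12661/1055) = 1/(2563566654/1055) = 1055/2563566654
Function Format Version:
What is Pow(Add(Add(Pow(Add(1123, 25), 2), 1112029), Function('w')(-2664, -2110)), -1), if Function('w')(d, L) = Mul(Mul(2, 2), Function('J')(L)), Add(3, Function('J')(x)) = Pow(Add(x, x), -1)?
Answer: Rational(1055, 2563566654) ≈ 4.1154e-7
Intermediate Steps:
Function('J')(x) = Add(-3, Mul(Rational(1, 2), Pow(x, -1))) (Function('J')(x) = Add(-3, Pow(Add(x, x), -1)) = Add(-3, Pow(Mul(2, x), -1)) = Add(-3, Mul(Rational(1, 2), Pow(x, -1))))
Function('w')(d, L) = Add(-12, Mul(2, Pow(L, -1))) (Function('w')(d, L) = Mul(Mul(2, 2), Add(-3, Mul(Rational(1, 2), Pow(L, -1)))) = Mul(4, Add(-3, Mul(Rational(1, 2), Pow(L, -1)))) = Add(-12, Mul(2, Pow(L, -1))))
Pow(Add(Add(Pow(Add(1123, 25), 2), 1112029), Function('w')(-2664, -2110)), -1) = Pow(Add(Add(Pow(Add(1123, 25), 2), 1112029), Add(-12, Mul(2, Pow(-2110, -1)))), -1) = Pow(Add(Add(Pow(1148, 2), 1112029), Add(-12, Mul(2, Rational(-1, 2110)))), -1) = Pow(Add(Add(1317904, 1112029), Add(-12, Rational(-1, 1055))), -1) = Pow(Add(2429933, Rational(-12661, 1055)), -1) = Pow(Rational(2563566654, 1055), -1) = Rational(1055, 2563566654)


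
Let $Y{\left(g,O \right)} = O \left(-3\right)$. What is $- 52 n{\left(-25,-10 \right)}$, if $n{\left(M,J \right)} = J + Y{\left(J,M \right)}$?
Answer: $-3380$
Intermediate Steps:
$Y{\left(g,O \right)} = - 3 O$
$n{\left(M,J \right)} = J - 3 M$
$- 52 n{\left(-25,-10 \right)} = - 52 \left(-10 - -75\right) = - 52 \left(-10 + 75\right) = \left(-52\right) 65 = -3380$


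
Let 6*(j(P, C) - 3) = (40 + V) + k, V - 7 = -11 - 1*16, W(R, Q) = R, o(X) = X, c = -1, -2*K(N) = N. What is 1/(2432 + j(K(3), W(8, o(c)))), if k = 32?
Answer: 3/7331 ≈ 0.00040922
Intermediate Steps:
K(N) = -N/2
V = -20 (V = 7 + (-11 - 1*16) = 7 + (-11 - 16) = 7 - 27 = -20)
j(P, C) = 35/3 (j(P, C) = 3 + ((40 - 20) + 32)/6 = 3 + (20 + 32)/6 = 3 + (1/6)*52 = 3 + 26/3 = 35/3)
1/(2432 + j(K(3), W(8, o(c)))) = 1/(2432 + 35/3) = 1/(7331/3) = 3/7331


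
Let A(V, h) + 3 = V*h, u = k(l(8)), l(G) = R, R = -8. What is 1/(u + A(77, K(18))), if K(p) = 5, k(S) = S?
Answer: 1/374 ≈ 0.0026738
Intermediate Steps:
l(G) = -8
u = -8
A(V, h) = -3 + V*h
1/(u + A(77, K(18))) = 1/(-8 + (-3 + 77*5)) = 1/(-8 + (-3 + 385)) = 1/(-8 + 382) = 1/374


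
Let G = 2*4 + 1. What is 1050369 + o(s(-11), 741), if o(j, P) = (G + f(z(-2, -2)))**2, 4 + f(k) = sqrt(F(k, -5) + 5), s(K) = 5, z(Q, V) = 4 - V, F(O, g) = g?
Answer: 1050394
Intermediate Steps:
G = 9 (G = 8 + 1 = 9)
f(k) = -4 (f(k) = -4 + sqrt(-5 + 5) = -4 + sqrt(0) = -4 + 0 = -4)
o(j, P) = 25 (o(j, P) = (9 - 4)**2 = 5**2 = 25)
1050369 + o(s(-11), 741) = 1050369 + 25 = 1050394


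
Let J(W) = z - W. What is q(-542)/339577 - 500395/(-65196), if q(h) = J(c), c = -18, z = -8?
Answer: 169923284875/22139062092 ≈ 7.6753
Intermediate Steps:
J(W) = -8 - W
q(h) = 10 (q(h) = -8 - 1*(-18) = -8 + 18 = 10)
q(-542)/339577 - 500395/(-65196) = 10/339577 - 500395/(-65196) = 10*(1/339577) - 500395*(-1/65196) = 10/339577 + 500395/65196 = 169923284875/22139062092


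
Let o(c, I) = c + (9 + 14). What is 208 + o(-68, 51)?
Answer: 163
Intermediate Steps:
o(c, I) = 23 + c (o(c, I) = c + 23 = 23 + c)
208 + o(-68, 51) = 208 + (23 - 68) = 208 - 45 = 163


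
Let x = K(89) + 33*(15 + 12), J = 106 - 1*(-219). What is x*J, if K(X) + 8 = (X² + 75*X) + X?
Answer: 5059600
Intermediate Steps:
K(X) = -8 + X² + 76*X (K(X) = -8 + ((X² + 75*X) + X) = -8 + (X² + 76*X) = -8 + X² + 76*X)
J = 325 (J = 106 + 219 = 325)
x = 15568 (x = (-8 + 89² + 76*89) + 33*(15 + 12) = (-8 + 7921 + 6764) + 33*27 = 14677 + 891 = 15568)
x*J = 15568*325 = 5059600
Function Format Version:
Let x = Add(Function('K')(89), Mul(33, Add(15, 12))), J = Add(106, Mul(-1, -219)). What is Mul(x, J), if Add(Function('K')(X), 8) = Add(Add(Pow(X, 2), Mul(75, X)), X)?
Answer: 5059600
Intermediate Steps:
Function('K')(X) = Add(-8, Pow(X, 2), Mul(76, X)) (Function('K')(X) = Add(-8, Add(Add(Pow(X, 2), Mul(75, X)), X)) = Add(-8, Add(Pow(X, 2), Mul(76, X))) = Add(-8, Pow(X, 2), Mul(76, X)))
J = 325 (J = Add(106, 219) = 325)
x = 15568 (x = Add(Add(-8, Pow(89, 2), Mul(76, 89)), Mul(33, Add(15, 12))) = Add(Add(-8, 7921, 6764), Mul(33, 27)) = Add(14677, 891) = 15568)
Mul(x, J) = Mul(15568, 325) = 5059600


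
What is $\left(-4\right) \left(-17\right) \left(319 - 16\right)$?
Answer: $20604$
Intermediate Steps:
$\left(-4\right) \left(-17\right) \left(319 - 16\right) = 68 \cdot 303 = 20604$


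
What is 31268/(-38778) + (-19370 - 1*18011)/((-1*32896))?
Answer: 210484145/637820544 ≈ 0.33001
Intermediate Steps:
31268/(-38778) + (-19370 - 1*18011)/((-1*32896)) = 31268*(-1/38778) + (-19370 - 18011)/(-32896) = -15634/19389 - 37381*(-1/32896) = -15634/19389 + 37381/32896 = 210484145/637820544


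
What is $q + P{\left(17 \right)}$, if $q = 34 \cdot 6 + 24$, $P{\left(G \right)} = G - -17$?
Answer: $262$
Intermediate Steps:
$P{\left(G \right)} = 17 + G$ ($P{\left(G \right)} = G + 17 = 17 + G$)
$q = 228$ ($q = 204 + 24 = 228$)
$q + P{\left(17 \right)} = 228 + \left(17 + 17\right) = 228 + 34 = 262$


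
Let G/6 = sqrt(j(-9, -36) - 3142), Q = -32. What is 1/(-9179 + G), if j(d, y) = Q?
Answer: -9179/84368305 - 138*I*sqrt(6)/84368305 ≈ -0.0001088 - 4.0066e-6*I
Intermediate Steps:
j(d, y) = -32
G = 138*I*sqrt(6) (G = 6*sqrt(-32 - 3142) = 6*sqrt(-3174) = 6*(23*I*sqrt(6)) = 138*I*sqrt(6) ≈ 338.03*I)
1/(-9179 + G) = 1/(-9179 + 138*I*sqrt(6))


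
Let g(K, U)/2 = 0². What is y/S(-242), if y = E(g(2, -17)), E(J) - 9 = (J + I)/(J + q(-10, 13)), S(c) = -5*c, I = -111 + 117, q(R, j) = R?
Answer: 21/3025 ≈ 0.0069421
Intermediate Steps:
I = 6
g(K, U) = 0 (g(K, U) = 2*0² = 2*0 = 0)
E(J) = 9 + (6 + J)/(-10 + J) (E(J) = 9 + (J + 6)/(J - 10) = 9 + (6 + J)/(-10 + J))
y = 42/5 (y = 2*(-42 + 5*0)/(-10 + 0) = 2*(-42 + 0)/(-10) = 2*(-⅒)*(-42) = 42/5 ≈ 8.4000)
y/S(-242) = 42/(5*((-5*(-242)))) = (42/5)/1210 = (42/5)*(1/1210) = 21/3025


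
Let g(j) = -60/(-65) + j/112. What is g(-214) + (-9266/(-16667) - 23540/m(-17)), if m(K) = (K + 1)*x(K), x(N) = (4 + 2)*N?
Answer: -328317715/22100442 ≈ -14.856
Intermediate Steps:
x(N) = 6*N
m(K) = 6*K*(1 + K) (m(K) = (K + 1)*(6*K) = (1 + K)*(6*K) = 6*K*(1 + K))
g(j) = 12/13 + j/112 (g(j) = -60*(-1/65) + j*(1/112) = 12/13 + j/112)
g(-214) + (-9266/(-16667) - 23540/m(-17)) = (12/13 + (1/112)*(-214)) + (-9266/(-16667) - 23540*(-1/(102*(1 - 17)))) = (12/13 - 107/56) + (-9266*(-1/16667) - 23540/(6*(-17)*(-16))) = -719/728 + (9266/16667 - 23540/1632) = -719/728 + (9266/16667 - 23540*1/1632) = -719/728 + (9266/16667 - 5885/408) = -719/728 - 94304767/6800136 = -328317715/22100442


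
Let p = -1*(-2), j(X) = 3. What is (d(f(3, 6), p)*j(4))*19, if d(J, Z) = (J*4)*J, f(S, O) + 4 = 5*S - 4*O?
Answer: 38532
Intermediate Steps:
p = 2
f(S, O) = -4 - 4*O + 5*S (f(S, O) = -4 + (5*S - 4*O) = -4 + (-4*O + 5*S) = -4 - 4*O + 5*S)
d(J, Z) = 4*J² (d(J, Z) = (4*J)*J = 4*J²)
(d(f(3, 6), p)*j(4))*19 = ((4*(-4 - 4*6 + 5*3)²)*3)*19 = ((4*(-4 - 24 + 15)²)*3)*19 = ((4*(-13)²)*3)*19 = ((4*169)*3)*19 = (676*3)*19 = 2028*19 = 38532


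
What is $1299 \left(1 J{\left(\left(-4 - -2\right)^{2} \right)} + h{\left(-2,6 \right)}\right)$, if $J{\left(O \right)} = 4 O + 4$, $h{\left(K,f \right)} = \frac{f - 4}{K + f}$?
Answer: $\frac{53259}{2} \approx 26630.0$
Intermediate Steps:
$h{\left(K,f \right)} = \frac{-4 + f}{K + f}$
$J{\left(O \right)} = 4 + 4 O$
$1299 \left(1 J{\left(\left(-4 - -2\right)^{2} \right)} + h{\left(-2,6 \right)}\right) = 1299 \left(1 \left(4 + 4 \left(-4 - -2\right)^{2}\right) + \frac{-4 + 6}{-2 + 6}\right) = 1299 \left(1 \left(4 + 4 \left(-4 + \left(-2 + 4\right)\right)^{2}\right) + \frac{1}{4} \cdot 2\right) = 1299 \left(1 \left(4 + 4 \left(-4 + 2\right)^{2}\right) + \frac{1}{4} \cdot 2\right) = 1299 \left(1 \left(4 + 4 \left(-2\right)^{2}\right) + \frac{1}{2}\right) = 1299 \left(1 \left(4 + 4 \cdot 4\right) + \frac{1}{2}\right) = 1299 \left(1 \left(4 + 16\right) + \frac{1}{2}\right) = 1299 \left(1 \cdot 20 + \frac{1}{2}\right) = 1299 \left(20 + \frac{1}{2}\right) = 1299 \cdot \frac{41}{2} = \frac{53259}{2}$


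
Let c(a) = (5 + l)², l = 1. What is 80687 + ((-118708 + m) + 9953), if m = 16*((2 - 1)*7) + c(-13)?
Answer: -27920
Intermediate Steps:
c(a) = 36 (c(a) = (5 + 1)² = 6² = 36)
m = 148 (m = 16*((2 - 1)*7) + 36 = 16*(1*7) + 36 = 16*7 + 36 = 112 + 36 = 148)
80687 + ((-118708 + m) + 9953) = 80687 + ((-118708 + 148) + 9953) = 80687 + (-118560 + 9953) = 80687 - 108607 = -27920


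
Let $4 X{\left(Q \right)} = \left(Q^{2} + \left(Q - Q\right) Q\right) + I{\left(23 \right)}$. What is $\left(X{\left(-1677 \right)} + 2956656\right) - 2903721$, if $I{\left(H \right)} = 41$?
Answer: $\frac{1512055}{2} \approx 7.5603 \cdot 10^{5}$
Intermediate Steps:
$X{\left(Q \right)} = \frac{41}{4} + \frac{Q^{2}}{4}$ ($X{\left(Q \right)} = \frac{\left(Q^{2} + \left(Q - Q\right) Q\right) + 41}{4} = \frac{\left(Q^{2} + 0 Q\right) + 41}{4} = \frac{\left(Q^{2} + 0\right) + 41}{4} = \frac{Q^{2} + 41}{4} = \frac{41 + Q^{2}}{4} = \frac{41}{4} + \frac{Q^{2}}{4}$)
$\left(X{\left(-1677 \right)} + 2956656\right) - 2903721 = \left(\left(\frac{41}{4} + \frac{\left(-1677\right)^{2}}{4}\right) + 2956656\right) - 2903721 = \left(\left(\frac{41}{4} + \frac{1}{4} \cdot 2812329\right) + 2956656\right) - 2903721 = \left(\left(\frac{41}{4} + \frac{2812329}{4}\right) + 2956656\right) - 2903721 = \left(\frac{1406185}{2} + 2956656\right) - 2903721 = \frac{7319497}{2} - 2903721 = \frac{1512055}{2}$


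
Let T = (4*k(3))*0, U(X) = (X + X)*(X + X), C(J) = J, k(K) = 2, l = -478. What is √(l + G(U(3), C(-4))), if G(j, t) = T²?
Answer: I*√478 ≈ 21.863*I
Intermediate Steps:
U(X) = 4*X² (U(X) = (2*X)*(2*X) = 4*X²)
T = 0 (T = (4*2)*0 = 8*0 = 0)
G(j, t) = 0 (G(j, t) = 0² = 0)
√(l + G(U(3), C(-4))) = √(-478 + 0) = √(-478) = I*√478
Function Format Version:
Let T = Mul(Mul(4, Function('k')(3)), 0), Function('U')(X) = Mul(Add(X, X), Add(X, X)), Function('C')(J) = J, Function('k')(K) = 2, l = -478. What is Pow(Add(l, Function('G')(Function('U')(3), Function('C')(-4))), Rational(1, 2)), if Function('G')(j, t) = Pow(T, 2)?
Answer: Mul(I, Pow(478, Rational(1, 2))) ≈ Mul(21.863, I)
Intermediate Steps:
Function('U')(X) = Mul(4, Pow(X, 2)) (Function('U')(X) = Mul(Mul(2, X), Mul(2, X)) = Mul(4, Pow(X, 2)))
T = 0 (T = Mul(Mul(4, 2), 0) = Mul(8, 0) = 0)
Function('G')(j, t) = 0 (Function('G')(j, t) = Pow(0, 2) = 0)
Pow(Add(l, Function('G')(Function('U')(3), Function('C')(-4))), Rational(1, 2)) = Pow(Add(-478, 0), Rational(1, 2)) = Pow(-478, Rational(1, 2)) = Mul(I, Pow(478, Rational(1, 2)))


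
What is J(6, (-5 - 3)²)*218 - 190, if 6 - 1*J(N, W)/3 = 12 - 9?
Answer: 1772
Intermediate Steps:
J(N, W) = 9 (J(N, W) = 18 - 3*(12 - 9) = 18 - 3*3 = 18 - 9 = 9)
J(6, (-5 - 3)²)*218 - 190 = 9*218 - 190 = 1962 - 190 = 1772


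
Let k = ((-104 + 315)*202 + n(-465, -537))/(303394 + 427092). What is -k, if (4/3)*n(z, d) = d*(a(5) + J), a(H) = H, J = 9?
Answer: -73967/1460972 ≈ -0.050629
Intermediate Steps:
n(z, d) = 21*d/2 (n(z, d) = 3*(d*(5 + 9))/4 = 3*(d*14)/4 = 3*(14*d)/4 = 21*d/2)
k = 73967/1460972 (k = ((-104 + 315)*202 + (21/2)*(-537))/(303394 + 427092) = (211*202 - 11277/2)/730486 = (42622 - 11277/2)*(1/730486) = (73967/2)*(1/730486) = 73967/1460972 ≈ 0.050629)
-k = -1*73967/1460972 = -73967/1460972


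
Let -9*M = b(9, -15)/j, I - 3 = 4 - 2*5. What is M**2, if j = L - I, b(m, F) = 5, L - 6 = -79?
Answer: 1/15876 ≈ 6.2988e-5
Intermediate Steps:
L = -73 (L = 6 - 79 = -73)
I = -3 (I = 3 + (4 - 2*5) = 3 + (4 - 10) = 3 - 6 = -3)
j = -70 (j = -73 - 1*(-3) = -73 + 3 = -70)
M = 1/126 (M = -5/(9*(-70)) = -5*(-1)/(9*70) = -1/9*(-1/14) = 1/126 ≈ 0.0079365)
M**2 = (1/126)**2 = 1/15876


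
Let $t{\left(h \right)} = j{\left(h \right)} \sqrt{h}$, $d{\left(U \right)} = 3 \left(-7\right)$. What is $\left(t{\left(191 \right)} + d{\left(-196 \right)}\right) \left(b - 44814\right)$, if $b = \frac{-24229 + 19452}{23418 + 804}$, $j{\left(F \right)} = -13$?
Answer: $\frac{7598426395}{8074} + \frac{14111363305 \sqrt{191}}{24222} \approx 8.9926 \cdot 10^{6}$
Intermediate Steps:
$d{\left(U \right)} = -21$
$b = - \frac{4777}{24222} \approx -0.19722$
$t{\left(h \right)} = - 13 \sqrt{h}$
$\left(t{\left(191 \right)} + d{\left(-196 \right)}\right) \left(b - 44814\right) = \left(- 13 \sqrt{191} - 21\right) \left(- \frac{4777}{24222} - 44814\right) = \left(-21 - 13 \sqrt{191}\right) \left(- \frac{1085489485}{24222}\right) = \frac{7598426395}{8074} + \frac{14111363305 \sqrt{191}}{24222}$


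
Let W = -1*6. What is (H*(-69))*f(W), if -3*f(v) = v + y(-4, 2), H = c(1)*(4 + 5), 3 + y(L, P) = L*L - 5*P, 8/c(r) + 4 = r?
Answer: 1656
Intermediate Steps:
W = -6
c(r) = 8/(-4 + r)
y(L, P) = -3 + L**2 - 5*P (y(L, P) = -3 + (L*L - 5*P) = -3 + (L**2 - 5*P) = -3 + L**2 - 5*P)
H = -24 (H = (8/(-4 + 1))*(4 + 5) = (8/(-3))*9 = (8*(-1/3))*9 = -8/3*9 = -24)
f(v) = -1 - v/3 (f(v) = -(v + (-3 + (-4)**2 - 5*2))/3 = -(v + (-3 + 16 - 10))/3 = -(v + 3)/3 = -(3 + v)/3 = -1 - v/3)
(H*(-69))*f(W) = (-24*(-69))*(-1 - 1/3*(-6)) = 1656*(-1 + 2) = 1656*1 = 1656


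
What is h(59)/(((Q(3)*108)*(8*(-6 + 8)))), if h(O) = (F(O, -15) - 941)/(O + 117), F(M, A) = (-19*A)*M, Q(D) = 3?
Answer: 7937/456192 ≈ 0.017398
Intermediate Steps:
F(M, A) = -19*A*M
h(O) = (-941 + 285*O)/(117 + O) (h(O) = (-19*(-15)*O - 941)/(O + 117) = (285*O - 941)/(117 + O) = (-941 + 285*O)/(117 + O))
h(59)/(((Q(3)*108)*(8*(-6 + 8)))) = ((-941 + 285*59)/(117 + 59))/(((3*108)*(8*(-6 + 8)))) = ((-941 + 16815)/176)/((324*(8*2))) = ((1/176)*15874)/((324*16)) = (7937/88)/5184 = (7937/88)*(1/5184) = 7937/456192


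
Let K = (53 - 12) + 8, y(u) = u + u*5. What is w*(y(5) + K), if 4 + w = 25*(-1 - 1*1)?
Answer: -4266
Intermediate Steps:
y(u) = 6*u (y(u) = u + 5*u = 6*u)
K = 49 (K = 41 + 8 = 49)
w = -54 (w = -4 + 25*(-1 - 1*1) = -4 + 25*(-1 - 1) = -4 + 25*(-2) = -4 - 50 = -54)
w*(y(5) + K) = -54*(6*5 + 49) = -54*(30 + 49) = -54*79 = -4266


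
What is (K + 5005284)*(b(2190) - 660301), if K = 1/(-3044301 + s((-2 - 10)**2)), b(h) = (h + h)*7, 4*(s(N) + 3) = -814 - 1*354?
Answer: -9595141791231040583/3044596 ≈ -3.1515e+12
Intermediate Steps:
s(N) = -295 (s(N) = -3 + (-814 - 1*354)/4 = -3 + (-814 - 354)/4 = -3 + (1/4)*(-1168) = -3 - 292 = -295)
b(h) = 14*h (b(h) = (2*h)*7 = 14*h)
K = -1/3044596 (K = 1/(-3044301 - 295) = 1/(-3044596) = -1/3044596 ≈ -3.2845e-7)
(K + 5005284)*(b(2190) - 660301) = (-1/3044596 + 5005284)*(14*2190 - 660301) = 15239067645263*(30660 - 660301)/3044596 = (15239067645263/3044596)*(-629641) = -9595141791231040583/3044596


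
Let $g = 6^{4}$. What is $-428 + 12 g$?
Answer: $15124$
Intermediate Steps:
$g = 1296$
$-428 + 12 g = -428 + 12 \cdot 1296 = -428 + 15552 = 15124$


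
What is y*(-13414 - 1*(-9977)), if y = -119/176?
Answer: 409003/176 ≈ 2323.9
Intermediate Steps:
y = -119/176 (y = -119*1/176 = -119/176 ≈ -0.67614)
y*(-13414 - 1*(-9977)) = -119*(-13414 - 1*(-9977))/176 = -119*(-13414 + 9977)/176 = -119/176*(-3437) = 409003/176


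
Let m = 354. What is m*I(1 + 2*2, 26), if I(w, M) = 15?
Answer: 5310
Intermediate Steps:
m*I(1 + 2*2, 26) = 354*15 = 5310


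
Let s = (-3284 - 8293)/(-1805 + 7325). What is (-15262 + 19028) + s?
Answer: 6925581/1840 ≈ 3763.9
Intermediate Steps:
s = -3859/1840 (s = -11577/5520 = -11577*1/5520 = -3859/1840 ≈ -2.0973)
(-15262 + 19028) + s = (-15262 + 19028) - 3859/1840 = 3766 - 3859/1840 = 6925581/1840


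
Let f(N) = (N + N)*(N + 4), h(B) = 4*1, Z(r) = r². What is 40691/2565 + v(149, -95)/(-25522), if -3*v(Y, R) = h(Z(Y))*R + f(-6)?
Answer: 519105661/32731965 ≈ 15.859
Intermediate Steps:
h(B) = 4
f(N) = 2*N*(4 + N) (f(N) = (2*N)*(4 + N) = 2*N*(4 + N))
v(Y, R) = -8 - 4*R/3 (v(Y, R) = -(4*R + 2*(-6)*(4 - 6))/3 = -(4*R + 2*(-6)*(-2))/3 = -(4*R + 24)/3 = -(24 + 4*R)/3 = -8 - 4*R/3)
40691/2565 + v(149, -95)/(-25522) = 40691/2565 + (-8 - 4/3*(-95))/(-25522) = 40691*(1/2565) + (-8 + 380/3)*(-1/25522) = 40691/2565 + (356/3)*(-1/25522) = 40691/2565 - 178/38283 = 519105661/32731965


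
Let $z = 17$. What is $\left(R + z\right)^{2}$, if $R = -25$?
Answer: $64$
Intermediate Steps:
$\left(R + z\right)^{2} = \left(-25 + 17\right)^{2} = \left(-8\right)^{2} = 64$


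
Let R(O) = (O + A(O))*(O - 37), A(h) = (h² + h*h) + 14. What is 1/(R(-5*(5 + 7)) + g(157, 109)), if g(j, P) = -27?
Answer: -1/693965 ≈ -1.4410e-6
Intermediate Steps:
A(h) = 14 + 2*h² (A(h) = (h² + h²) + 14 = 2*h² + 14 = 14 + 2*h²)
R(O) = (-37 + O)*(14 + O + 2*O²) (R(O) = (O + (14 + 2*O²))*(O - 37) = (14 + O + 2*O²)*(-37 + O) = (-37 + O)*(14 + O + 2*O²))
1/(R(-5*(5 + 7)) + g(157, 109)) = 1/((-518 - 73*25*(5 + 7)² - (-115)*(5 + 7) + 2*(-5*(5 + 7))³) - 27) = 1/((-518 - 73*(-5*12)² - (-115)*12 + 2*(-5*12)³) - 27) = 1/((-518 - 73*(-60)² - 23*(-60) + 2*(-60)³) - 27) = 1/((-518 - 73*3600 + 1380 + 2*(-216000)) - 27) = 1/((-518 - 262800 + 1380 - 432000) - 27) = 1/(-693938 - 27) = 1/(-693965) = -1/693965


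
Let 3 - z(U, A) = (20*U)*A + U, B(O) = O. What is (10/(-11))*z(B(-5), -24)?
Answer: 23920/11 ≈ 2174.5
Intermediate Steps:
z(U, A) = 3 - U - 20*A*U (z(U, A) = 3 - ((20*U)*A + U) = 3 - (20*A*U + U) = 3 - (U + 20*A*U) = 3 + (-U - 20*A*U) = 3 - U - 20*A*U)
(10/(-11))*z(B(-5), -24) = (10/(-11))*(3 - 1*(-5) - 20*(-24)*(-5)) = (10*(-1/11))*(3 + 5 - 2400) = -10/11*(-2392) = 23920/11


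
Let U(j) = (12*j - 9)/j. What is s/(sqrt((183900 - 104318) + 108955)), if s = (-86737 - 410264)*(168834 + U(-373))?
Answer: -31300907778567*sqrt(188537)/70324301 ≈ -1.9326e+8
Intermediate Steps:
U(j) = (-9 + 12*j)/j
s = -31300907778567/373 (s = (-86737 - 410264)*(168834 + (12 - 9/(-373))) = -497001*(168834 + (12 - 9*(-1/373))) = -497001*(168834 + (12 + 9/373)) = -497001*(168834 + 4485/373) = -497001*62979567/373 = -31300907778567/373 ≈ -8.3917e+10)
s/(sqrt((183900 - 104318) + 108955)) = -31300907778567/(373*sqrt((183900 - 104318) + 108955)) = -31300907778567/(373*sqrt(79582 + 108955)) = -31300907778567*sqrt(188537)/188537/373 = -31300907778567*sqrt(188537)/70324301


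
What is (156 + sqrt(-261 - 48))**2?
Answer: (156 + I*sqrt(309))**2 ≈ 24027.0 + 5484.5*I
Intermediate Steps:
(156 + sqrt(-261 - 48))**2 = (156 + sqrt(-309))**2 = (156 + I*sqrt(309))**2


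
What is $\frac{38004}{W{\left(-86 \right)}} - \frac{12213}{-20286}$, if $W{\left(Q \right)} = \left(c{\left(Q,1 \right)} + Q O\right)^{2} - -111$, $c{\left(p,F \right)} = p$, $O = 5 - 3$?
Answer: $\frac{364677}{311150} \approx 1.172$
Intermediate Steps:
$O = 2$ ($O = 5 - 3 = 2$)
$W{\left(Q \right)} = 111 + 9 Q^{2}$ ($W{\left(Q \right)} = \left(Q + Q 2\right)^{2} - -111 = \left(Q + 2 Q\right)^{2} + 111 = \left(3 Q\right)^{2} + 111 = 9 Q^{2} + 111 = 111 + 9 Q^{2}$)
$\frac{38004}{W{\left(-86 \right)}} - \frac{12213}{-20286} = \frac{38004}{111 + 9 \left(-86\right)^{2}} - \frac{12213}{-20286} = \frac{38004}{111 + 9 \cdot 7396} - - \frac{59}{98} = \frac{38004}{111 + 66564} + \frac{59}{98} = \frac{38004}{66675} + \frac{59}{98} = 38004 \cdot \frac{1}{66675} + \frac{59}{98} = \frac{12668}{22225} + \frac{59}{98} = \frac{364677}{311150}$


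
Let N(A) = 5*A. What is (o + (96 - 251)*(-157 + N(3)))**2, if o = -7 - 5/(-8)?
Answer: 30986208841/64 ≈ 4.8416e+8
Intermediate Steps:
o = -51/8 (o = -7 - 5*(-1)/8 = -7 - 1*(-5/8) = -7 + 5/8 = -51/8 ≈ -6.3750)
(o + (96 - 251)*(-157 + N(3)))**2 = (-51/8 + (96 - 251)*(-157 + 5*3))**2 = (-51/8 - 155*(-157 + 15))**2 = (-51/8 - 155*(-142))**2 = (-51/8 + 22010)**2 = (176029/8)**2 = 30986208841/64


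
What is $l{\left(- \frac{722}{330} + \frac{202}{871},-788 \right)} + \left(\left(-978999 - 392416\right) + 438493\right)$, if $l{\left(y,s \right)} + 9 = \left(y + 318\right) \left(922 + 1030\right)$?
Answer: $- \frac{45415813577}{143715} \approx -3.1601 \cdot 10^{5}$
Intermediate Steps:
$l{\left(y,s \right)} = 620727 + 1952 y$ ($l{\left(y,s \right)} = -9 + \left(y + 318\right) \left(922 + 1030\right) = -9 + \left(318 + y\right) 1952 = -9 + \left(620736 + 1952 y\right) = 620727 + 1952 y$)
$l{\left(- \frac{722}{330} + \frac{202}{871},-788 \right)} + \left(\left(-978999 - 392416\right) + 438493\right) = \left(620727 + 1952 \left(- \frac{722}{330} + \frac{202}{871}\right)\right) + \left(\left(-978999 - 392416\right) + 438493\right) = \left(620727 + 1952 \left(\left(-722\right) \frac{1}{330} + 202 \cdot \frac{1}{871}\right)\right) + \left(-1371415 + 438493\right) = \left(620727 + 1952 \left(- \frac{361}{165} + \frac{202}{871}\right)\right) - 932922 = \left(620727 + 1952 \left(- \frac{281101}{143715}\right)\right) - 932922 = \left(620727 - \frac{548709152}{143715}\right) - 932922 = \frac{88659071653}{143715} - 932922 = - \frac{45415813577}{143715}$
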